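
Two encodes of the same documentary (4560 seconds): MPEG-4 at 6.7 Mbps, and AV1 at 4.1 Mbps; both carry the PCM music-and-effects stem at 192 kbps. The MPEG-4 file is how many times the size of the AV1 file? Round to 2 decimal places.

Audio: 192 kbps = 0.192 Mbps.
MPEG-4: 6.892 Mbps × 4560 s = 31427.5 Mb = 3.928 GB.
AV1: 4.292 Mbps × 4560 s = 19571.5 Mb = 2.446 GB.
Ratio: 3.928 / 2.446 = 1.606.

1.61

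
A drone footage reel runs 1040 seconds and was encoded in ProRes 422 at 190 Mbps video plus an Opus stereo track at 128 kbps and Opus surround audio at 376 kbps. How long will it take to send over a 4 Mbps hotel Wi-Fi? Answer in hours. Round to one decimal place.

Audio total: 128 + 376 = 504 kbps = 0.504 Mbps.
Total bitrate: 190.504 Mbps.
File: 190.504 Mbps × 1040 s = 198124.2 Mb.
At 4 Mbps: 198124.2 / 4 = 49531.0 s ≈ 13.8 hours.

13.8 hours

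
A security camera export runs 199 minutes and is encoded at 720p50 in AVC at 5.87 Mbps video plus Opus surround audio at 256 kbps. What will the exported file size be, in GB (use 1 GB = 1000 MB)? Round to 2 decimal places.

9.14 GB

199 min = 11940 s
Audio: 256 kbps = 0.256 Mbps.
Total bitrate: 5.87 + 0.256 = 6.126 Mbps.
Stream data: 6.126 Mbps × 11940 s = 73144.4 Mb.
73,144 Mb ÷ 8 = 9,143 MB → 9.143 GB.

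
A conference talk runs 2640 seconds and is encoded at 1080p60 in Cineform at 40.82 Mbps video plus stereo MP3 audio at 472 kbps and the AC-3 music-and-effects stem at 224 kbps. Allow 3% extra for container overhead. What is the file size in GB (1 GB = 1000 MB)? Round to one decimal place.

Audio total: 472 + 224 = 696 kbps = 0.696 Mbps.
Total bitrate: 40.82 + 0.696 = 41.516 Mbps.
Stream data: 41.516 Mbps × 2640 s = 109602.2 Mb.
With 3% container overhead: ×1.03.
112,890 Mb ÷ 8 = 14,111 MB → 14.11 GB.

14.1 GB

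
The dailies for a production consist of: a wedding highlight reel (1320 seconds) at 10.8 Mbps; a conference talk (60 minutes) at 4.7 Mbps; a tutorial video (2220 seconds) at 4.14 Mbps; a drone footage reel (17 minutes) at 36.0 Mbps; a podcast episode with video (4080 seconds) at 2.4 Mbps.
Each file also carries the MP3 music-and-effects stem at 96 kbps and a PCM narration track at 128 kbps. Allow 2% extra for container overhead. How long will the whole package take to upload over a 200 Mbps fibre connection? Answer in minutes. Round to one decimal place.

Audio total: 96 + 128 = 224 kbps = 0.224 Mbps.
wedding highlight reel: 11.024 Mbps × 1320 s × 1.02 = 14842.7 Mb
conference talk: 4.924 Mbps × 3600 s × 1.02 = 18080.9 Mb
tutorial video: 4.364 Mbps × 2220 s × 1.02 = 9881.8 Mb
drone footage reel: 36.224 Mbps × 1020 s × 1.02 = 37687.4 Mb
podcast episode with video: 2.624 Mbps × 4080 s × 1.02 = 10920.0 Mb
Total: 91413.0 Mb = 11426.6 MB.
At 200 Mbps: 91413.0 / 200 = 457 s ≈ 7.62 minutes.

7.6 minutes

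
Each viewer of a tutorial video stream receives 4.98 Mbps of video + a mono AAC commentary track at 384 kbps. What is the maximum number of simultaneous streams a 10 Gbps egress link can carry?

1864

Audio: 384 kbps = 0.384 Mbps.
Per-viewer media rate: 5.364 Mbps.
10 Gbps = 10,000 Mbps; 10,000 / 5.364 = 1864.28 → 1864 viewers.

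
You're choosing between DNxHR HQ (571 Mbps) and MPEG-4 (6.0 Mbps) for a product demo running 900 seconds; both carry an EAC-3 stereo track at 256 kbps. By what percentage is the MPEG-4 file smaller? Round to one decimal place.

98.9%

Audio: 256 kbps = 0.256 Mbps.
DNxHR HQ: 571.256 Mbps × 900 s = 514130.4 Mb = 64.266 GB.
MPEG-4: 6.256 Mbps × 900 s = 5630.4 Mb = 0.704 GB.
Reduction: (1 − 0.704/64.266) × 100 = 98.90%.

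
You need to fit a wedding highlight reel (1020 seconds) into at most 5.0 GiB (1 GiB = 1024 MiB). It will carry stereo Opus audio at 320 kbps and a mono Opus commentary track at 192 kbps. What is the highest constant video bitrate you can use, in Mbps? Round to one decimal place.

41.6 Mbps

Budget: 5.0 GiB = 42949.7 Mb.
Total bitrate budget: 42949.7 Mb / 1020 s = 42.108 Mbps.
Audio total: 320 + 192 = 512 kbps = 0.512 Mbps.
Video: 42.108 − 0.512 = 41.596 Mbps.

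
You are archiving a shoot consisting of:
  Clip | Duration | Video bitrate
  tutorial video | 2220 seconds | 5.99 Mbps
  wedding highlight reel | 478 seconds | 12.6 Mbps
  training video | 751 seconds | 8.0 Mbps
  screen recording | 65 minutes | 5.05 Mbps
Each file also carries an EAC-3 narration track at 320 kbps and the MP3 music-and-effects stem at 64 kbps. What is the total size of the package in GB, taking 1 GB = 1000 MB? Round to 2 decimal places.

Audio total: 320 + 64 = 384 kbps = 0.384 Mbps.
tutorial video: 6.374 Mbps × 2220 s = 14150.3 Mb
wedding highlight reel: 12.984 Mbps × 478 s = 6206.4 Mb
training video: 8.384 Mbps × 751 s = 6296.4 Mb
screen recording: 5.434 Mbps × 3900 s = 21192.6 Mb
Total: 47845.6 Mb = 5980.7 MB.
= 5.981 GB.

5.98 GB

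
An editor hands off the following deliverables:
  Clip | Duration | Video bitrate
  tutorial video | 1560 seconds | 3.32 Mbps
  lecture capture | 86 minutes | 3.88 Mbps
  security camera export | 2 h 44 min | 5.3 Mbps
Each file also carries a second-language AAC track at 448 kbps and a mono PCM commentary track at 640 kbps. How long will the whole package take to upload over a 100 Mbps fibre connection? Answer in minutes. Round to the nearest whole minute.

16 minutes

Audio total: 448 + 640 = 1088 kbps = 1.088 Mbps.
tutorial video: 4.408 Mbps × 1560 s = 6876.5 Mb
lecture capture: 4.968 Mbps × 5160 s = 25634.9 Mb
security camera export: 6.388 Mbps × 9840 s = 62857.9 Mb
Total: 95369.3 Mb = 11921.2 MB.
At 100 Mbps: 95369.3 / 100 = 954 s ≈ 15.9 minutes.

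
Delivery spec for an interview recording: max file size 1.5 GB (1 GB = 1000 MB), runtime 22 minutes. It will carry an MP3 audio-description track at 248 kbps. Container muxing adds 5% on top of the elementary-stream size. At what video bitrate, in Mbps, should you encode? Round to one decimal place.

8.4 Mbps

Budget: 1.5 GB = 12000.0 Mb.
Stream payload after overhead: 12000.0 / 1.05 = 11428.6 Mb.
22 min = 1320 s
Total bitrate budget: 11428.6 Mb / 1320 s = 8.658 Mbps.
Audio: 248 kbps = 0.248 Mbps.
Video: 8.658 − 0.248 = 8.410 Mbps.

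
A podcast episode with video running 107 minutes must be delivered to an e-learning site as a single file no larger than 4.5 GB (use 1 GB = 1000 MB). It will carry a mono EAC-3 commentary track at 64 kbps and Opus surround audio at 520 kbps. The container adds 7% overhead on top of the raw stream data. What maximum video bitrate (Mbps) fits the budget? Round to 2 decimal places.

Budget: 4.5 GB = 36000.0 Mb.
Stream payload after overhead: 36000.0 / 1.07 = 33644.9 Mb.
107 min = 6420 s
Total bitrate budget: 33644.9 Mb / 6420 s = 5.241 Mbps.
Audio total: 64 + 520 = 584 kbps = 0.584 Mbps.
Video: 5.241 − 0.584 = 4.657 Mbps.

4.66 Mbps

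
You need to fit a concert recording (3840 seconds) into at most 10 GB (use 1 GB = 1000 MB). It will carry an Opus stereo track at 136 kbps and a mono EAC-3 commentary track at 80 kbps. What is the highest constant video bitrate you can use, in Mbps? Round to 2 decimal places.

20.62 Mbps

Budget: 10 GB = 80000.0 Mb.
Total bitrate budget: 80000.0 Mb / 3840 s = 20.833 Mbps.
Audio total: 136 + 80 = 216 kbps = 0.216 Mbps.
Video: 20.833 − 0.216 = 20.617 Mbps.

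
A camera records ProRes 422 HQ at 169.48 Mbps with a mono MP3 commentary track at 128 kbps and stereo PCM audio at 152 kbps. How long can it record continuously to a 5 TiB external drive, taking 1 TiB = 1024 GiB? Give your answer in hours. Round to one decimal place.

Audio total: 128 + 152 = 280 kbps = 0.280 Mbps.
Total bitrate: 169.48 + 0.280 = 169.760 Mbps.
Capacity: 5 TiB = 43,980,465 Mb.
Recording time: 43,980,465 / 169.760 = 259,074 s ≈ 72.0 hours.

72.0 hours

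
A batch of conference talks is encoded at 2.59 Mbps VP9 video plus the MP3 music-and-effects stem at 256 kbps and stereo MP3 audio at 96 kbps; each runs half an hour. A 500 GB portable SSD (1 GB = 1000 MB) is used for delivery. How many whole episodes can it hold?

755

30 min = 1800 s
Audio total: 256 + 96 = 352 kbps = 0.352 Mbps.
Total bitrate: 2.942 Mbps.
Per item: 2.942 Mbps × 1800 s = 5,296 Mb = 662.0 MB.
Capacity: 500 GB = 4,000,000 Mb; 755.34 items → 755 complete.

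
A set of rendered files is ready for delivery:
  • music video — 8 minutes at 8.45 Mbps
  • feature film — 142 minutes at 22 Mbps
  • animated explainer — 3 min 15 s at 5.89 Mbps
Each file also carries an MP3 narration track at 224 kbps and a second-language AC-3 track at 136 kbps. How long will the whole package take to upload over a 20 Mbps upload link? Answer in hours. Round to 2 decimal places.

Audio total: 224 + 136 = 360 kbps = 0.360 Mbps.
music video: 8.810 Mbps × 480 s = 4228.8 Mb
feature film: 22.360 Mbps × 8520 s = 190507.2 Mb
animated explainer: 6.250 Mbps × 195 s = 1218.8 Mb
Total: 195954.8 Mb = 24494.3 MB.
At 20 Mbps: 195954.8 / 20 = 9798 s ≈ 2.72 hours.

2.72 hours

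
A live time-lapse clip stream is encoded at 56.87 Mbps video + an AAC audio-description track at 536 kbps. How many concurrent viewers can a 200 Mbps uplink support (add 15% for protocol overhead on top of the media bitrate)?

3

Audio: 536 kbps = 0.536 Mbps.
Per-viewer media rate: 57.406 Mbps.
On the wire with 15% overhead: 66.017 Mbps.
200 Mbps = 200.0 Mbps; 200.0 / 66.017 = 3.03 → 3 viewers.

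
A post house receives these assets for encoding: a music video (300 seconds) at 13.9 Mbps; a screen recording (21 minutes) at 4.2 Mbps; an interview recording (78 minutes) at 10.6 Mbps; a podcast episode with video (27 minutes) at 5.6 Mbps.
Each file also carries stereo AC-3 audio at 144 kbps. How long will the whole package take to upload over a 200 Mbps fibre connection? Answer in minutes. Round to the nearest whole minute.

6 minutes

Audio: 144 kbps = 0.144 Mbps.
music video: 14.044 Mbps × 300 s = 4213.2 Mb
screen recording: 4.344 Mbps × 1260 s = 5473.4 Mb
interview recording: 10.744 Mbps × 4680 s = 50281.9 Mb
podcast episode with video: 5.744 Mbps × 1620 s = 9305.3 Mb
Total: 69273.8 Mb = 8659.2 MB.
At 200 Mbps: 69273.8 / 200 = 346 s ≈ 5.77 minutes.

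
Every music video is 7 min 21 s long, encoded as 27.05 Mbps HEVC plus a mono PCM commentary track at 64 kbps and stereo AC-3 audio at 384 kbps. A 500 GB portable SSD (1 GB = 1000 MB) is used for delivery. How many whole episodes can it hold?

329

7 min 21 s = 441 s
Audio total: 64 + 384 = 448 kbps = 0.448 Mbps.
Total bitrate: 27.498 Mbps.
Per item: 27.498 Mbps × 441 s = 12,127 Mb = 1,516 MB.
Capacity: 500 GB = 4,000,000 Mb; 329.85 items → 329 complete.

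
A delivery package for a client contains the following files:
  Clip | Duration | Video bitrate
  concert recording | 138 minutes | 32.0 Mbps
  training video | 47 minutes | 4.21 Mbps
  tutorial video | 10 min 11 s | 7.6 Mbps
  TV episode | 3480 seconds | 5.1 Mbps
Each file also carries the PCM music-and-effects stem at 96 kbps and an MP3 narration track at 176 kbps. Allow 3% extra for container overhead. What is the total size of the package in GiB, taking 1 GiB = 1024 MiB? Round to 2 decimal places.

36.37 GiB

Audio total: 96 + 176 = 272 kbps = 0.272 Mbps.
concert recording: 32.272 Mbps × 8280 s × 1.03 = 275228.5 Mb
training video: 4.482 Mbps × 2820 s × 1.03 = 13018.4 Mb
tutorial video: 7.872 Mbps × 611 s × 1.03 = 4954.1 Mb
TV episode: 5.372 Mbps × 3480 s × 1.03 = 19255.4 Mb
Total: 312456.4 Mb = 39057.1 MB.
= 36.37 GiB.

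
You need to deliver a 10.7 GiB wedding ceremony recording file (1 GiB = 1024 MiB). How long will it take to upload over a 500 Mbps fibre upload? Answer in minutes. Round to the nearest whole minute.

3 minutes

File: 10.7 GiB = 91912.3 Mb.
At 500 Mbps: 91912.3 / 500 = 183.8 s ≈ 3.06 minutes.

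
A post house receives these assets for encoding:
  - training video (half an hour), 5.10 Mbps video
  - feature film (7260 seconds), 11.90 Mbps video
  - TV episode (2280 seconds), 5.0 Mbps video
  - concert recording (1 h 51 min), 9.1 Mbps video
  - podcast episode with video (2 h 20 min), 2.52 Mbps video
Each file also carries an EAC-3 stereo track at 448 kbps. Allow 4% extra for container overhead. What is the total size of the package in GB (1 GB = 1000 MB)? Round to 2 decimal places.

26.07 GB

Audio: 448 kbps = 0.448 Mbps.
training video: 5.548 Mbps × 1800 s × 1.04 = 10385.9 Mb
feature film: 12.348 Mbps × 7260 s × 1.04 = 93232.3 Mb
TV episode: 5.448 Mbps × 2280 s × 1.04 = 12918.3 Mb
concert recording: 9.548 Mbps × 6660 s × 1.04 = 66133.3 Mb
podcast episode with video: 2.968 Mbps × 8400 s × 1.04 = 25928.4 Mb
Total: 208598.2 Mb = 26074.8 MB.
= 26.07 GB.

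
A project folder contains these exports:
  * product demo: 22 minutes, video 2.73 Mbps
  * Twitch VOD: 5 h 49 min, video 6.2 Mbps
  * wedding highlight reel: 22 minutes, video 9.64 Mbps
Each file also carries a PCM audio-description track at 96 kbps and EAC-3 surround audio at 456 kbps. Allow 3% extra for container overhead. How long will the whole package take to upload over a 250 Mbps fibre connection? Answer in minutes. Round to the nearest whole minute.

Audio total: 96 + 456 = 552 kbps = 0.552 Mbps.
product demo: 3.282 Mbps × 1320 s × 1.03 = 4462.2 Mb
Twitch VOD: 6.752 Mbps × 20940 s × 1.03 = 145628.5 Mb
wedding highlight reel: 10.192 Mbps × 1320 s × 1.03 = 13857.0 Mb
Total: 163947.7 Mb = 20493.5 MB.
At 250 Mbps: 163947.7 / 250 = 656 s ≈ 10.9 minutes.

11 minutes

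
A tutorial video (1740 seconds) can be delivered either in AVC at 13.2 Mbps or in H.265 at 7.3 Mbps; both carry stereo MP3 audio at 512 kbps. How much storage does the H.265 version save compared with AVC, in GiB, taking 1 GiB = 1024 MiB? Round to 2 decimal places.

1.20 GiB

Audio: 512 kbps = 0.512 Mbps.
AVC: 13.712 Mbps × 1740 s = 23858.9 Mb = 2.778 GiB.
H.265: 7.812 Mbps × 1740 s = 13592.9 Mb = 1.582 GiB.
Saving: 2.778 − 1.582 = 1.195 GiB.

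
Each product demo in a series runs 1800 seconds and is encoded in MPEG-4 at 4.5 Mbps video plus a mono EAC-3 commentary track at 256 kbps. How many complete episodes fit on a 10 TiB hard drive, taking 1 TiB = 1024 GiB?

10274

Audio: 256 kbps = 0.256 Mbps.
Total bitrate: 4.756 Mbps.
Per item: 4.756 Mbps × 1800 s = 8,561 Mb = 1,070 MB.
Capacity: 10 TiB = 87,960,930 Mb; 10274.85 items → 10274 complete.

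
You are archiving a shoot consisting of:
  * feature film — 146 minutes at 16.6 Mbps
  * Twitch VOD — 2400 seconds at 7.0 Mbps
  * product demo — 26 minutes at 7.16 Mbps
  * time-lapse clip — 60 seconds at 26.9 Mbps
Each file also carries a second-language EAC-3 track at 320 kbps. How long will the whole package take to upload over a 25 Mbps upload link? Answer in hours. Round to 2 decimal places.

Audio: 320 kbps = 0.320 Mbps.
feature film: 16.920 Mbps × 8760 s = 148219.2 Mb
Twitch VOD: 7.320 Mbps × 2400 s = 17568.0 Mb
product demo: 7.480 Mbps × 1560 s = 11668.8 Mb
time-lapse clip: 27.220 Mbps × 60 s = 1633.2 Mb
Total: 179089.2 Mb = 22386.2 MB.
At 25 Mbps: 179089.2 / 25 = 7164 s ≈ 1.99 hours.

1.99 hours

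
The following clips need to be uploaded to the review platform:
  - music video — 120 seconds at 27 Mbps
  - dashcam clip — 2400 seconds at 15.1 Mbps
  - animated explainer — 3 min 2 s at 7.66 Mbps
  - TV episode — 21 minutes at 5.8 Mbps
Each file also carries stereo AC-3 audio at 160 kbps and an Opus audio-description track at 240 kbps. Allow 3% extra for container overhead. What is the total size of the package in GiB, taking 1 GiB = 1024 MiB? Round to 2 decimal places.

Audio total: 160 + 240 = 400 kbps = 0.400 Mbps.
music video: 27.400 Mbps × 120 s × 1.03 = 3386.6 Mb
dashcam clip: 15.500 Mbps × 2400 s × 1.03 = 38316.0 Mb
animated explainer: 8.060 Mbps × 182 s × 1.03 = 1510.9 Mb
TV episode: 6.200 Mbps × 1260 s × 1.03 = 8046.4 Mb
Total: 51259.9 Mb = 6407.5 MB.
= 5.967 GiB.

5.97 GiB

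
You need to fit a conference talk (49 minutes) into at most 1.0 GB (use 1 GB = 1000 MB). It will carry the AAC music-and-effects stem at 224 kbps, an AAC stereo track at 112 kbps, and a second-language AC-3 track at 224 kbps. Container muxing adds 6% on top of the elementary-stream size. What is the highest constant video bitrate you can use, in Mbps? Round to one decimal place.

2.0 Mbps

Budget: 1.0 GB = 8000.0 Mb.
Stream payload after overhead: 8000.0 / 1.06 = 7547.2 Mb.
49 min = 2940 s
Total bitrate budget: 7547.2 Mb / 2940 s = 2.567 Mbps.
Audio total: 224 + 112 + 224 = 560 kbps = 0.560 Mbps.
Video: 2.567 − 0.560 = 2.007 Mbps.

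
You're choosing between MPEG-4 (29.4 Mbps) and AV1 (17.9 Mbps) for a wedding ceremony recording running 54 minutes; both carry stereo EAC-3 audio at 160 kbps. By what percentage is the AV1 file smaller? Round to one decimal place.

38.9%

54 min = 3240 s
Audio: 160 kbps = 0.160 Mbps.
MPEG-4: 29.560 Mbps × 3240 s = 95774.4 Mb = 11.150 GiB.
AV1: 18.060 Mbps × 3240 s = 58514.4 Mb = 6.812 GiB.
Reduction: (1 − 6.812/11.150) × 100 = 38.90%.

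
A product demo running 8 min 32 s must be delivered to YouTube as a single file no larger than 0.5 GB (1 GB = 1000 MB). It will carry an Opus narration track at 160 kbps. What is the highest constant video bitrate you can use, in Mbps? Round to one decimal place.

7.7 Mbps

Budget: 0.5 GB = 4000.0 Mb.
8 min 32 s = 512 s
Total bitrate budget: 4000.0 Mb / 512 s = 7.812 Mbps.
Audio: 160 kbps = 0.160 Mbps.
Video: 7.812 − 0.160 = 7.652 Mbps.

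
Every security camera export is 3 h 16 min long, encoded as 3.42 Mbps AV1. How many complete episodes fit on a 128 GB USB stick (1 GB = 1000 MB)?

3 h 16 min = 196 min = 11760 s
Per item: 3.420 Mbps × 11760 s = 40,219 Mb = 5,027 MB.
Capacity: 128 GB = 1,024,000 Mb; 25.46 items → 25 complete.

25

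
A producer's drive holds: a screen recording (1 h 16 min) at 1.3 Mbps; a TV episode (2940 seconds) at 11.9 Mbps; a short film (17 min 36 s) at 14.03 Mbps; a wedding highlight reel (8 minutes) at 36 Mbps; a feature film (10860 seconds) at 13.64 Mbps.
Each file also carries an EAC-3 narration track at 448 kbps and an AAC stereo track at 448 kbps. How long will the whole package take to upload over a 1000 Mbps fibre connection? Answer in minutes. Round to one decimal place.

4.0 minutes

Audio total: 448 + 448 = 896 kbps = 0.896 Mbps.
screen recording: 2.196 Mbps × 4560 s = 10013.8 Mb
TV episode: 12.796 Mbps × 2940 s = 37620.2 Mb
short film: 14.926 Mbps × 1056 s = 15761.9 Mb
wedding highlight reel: 36.896 Mbps × 480 s = 17710.1 Mb
feature film: 14.536 Mbps × 10860 s = 157861.0 Mb
Total: 238966.9 Mb = 29870.9 MB.
At 1000 Mbps: 238966.9 / 1000 = 239 s ≈ 3.98 minutes.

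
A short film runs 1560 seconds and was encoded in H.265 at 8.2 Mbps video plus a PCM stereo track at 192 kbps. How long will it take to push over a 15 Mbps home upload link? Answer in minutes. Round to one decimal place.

Audio: 192 kbps = 0.192 Mbps.
Total bitrate: 8.392 Mbps.
File: 8.392 Mbps × 1560 s = 13091.5 Mb.
At 15 Mbps: 13091.5 / 15 = 872.8 s ≈ 14.5 minutes.

14.5 minutes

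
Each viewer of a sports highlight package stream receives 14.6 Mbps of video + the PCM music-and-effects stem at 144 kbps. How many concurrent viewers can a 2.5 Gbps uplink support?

Audio: 144 kbps = 0.144 Mbps.
Per-viewer media rate: 14.744 Mbps.
2.5 Gbps = 2,500 Mbps; 2,500 / 14.744 = 169.56 → 169 viewers.

169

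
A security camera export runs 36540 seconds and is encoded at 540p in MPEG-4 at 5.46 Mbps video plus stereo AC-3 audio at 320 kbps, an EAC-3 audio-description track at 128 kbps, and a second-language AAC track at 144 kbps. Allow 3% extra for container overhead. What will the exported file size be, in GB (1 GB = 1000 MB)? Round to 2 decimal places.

28.47 GB

Audio total: 320 + 128 + 144 = 592 kbps = 0.592 Mbps.
Total bitrate: 5.46 + 0.592 = 6.052 Mbps.
Stream data: 6.052 Mbps × 36540 s = 221140.1 Mb.
With 3% container overhead: ×1.03.
227,774 Mb ÷ 8 = 28,472 MB → 28.47 GB.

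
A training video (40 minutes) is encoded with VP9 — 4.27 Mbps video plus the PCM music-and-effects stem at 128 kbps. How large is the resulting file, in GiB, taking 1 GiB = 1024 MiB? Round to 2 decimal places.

1.23 GiB

40 min = 2400 s
Audio: 128 kbps = 0.128 Mbps.
Total bitrate: 4.27 + 0.128 = 4.398 Mbps.
Stream data: 4.398 Mbps × 2400 s = 10555.2 Mb.
10,555 Mb = 1,319,400,000 bytes ÷ 1,073,741,824 = 1.229 GiB.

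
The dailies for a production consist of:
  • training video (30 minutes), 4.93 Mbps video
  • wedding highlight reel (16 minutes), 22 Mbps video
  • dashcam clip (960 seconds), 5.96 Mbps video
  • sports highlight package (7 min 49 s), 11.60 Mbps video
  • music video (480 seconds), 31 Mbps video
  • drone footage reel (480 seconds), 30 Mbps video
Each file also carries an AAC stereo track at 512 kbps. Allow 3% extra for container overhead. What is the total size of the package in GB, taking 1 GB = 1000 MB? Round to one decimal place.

9.4 GB

Audio: 512 kbps = 0.512 Mbps.
training video: 5.442 Mbps × 1800 s × 1.03 = 10089.5 Mb
wedding highlight reel: 22.512 Mbps × 960 s × 1.03 = 22259.9 Mb
dashcam clip: 6.472 Mbps × 960 s × 1.03 = 6399.5 Mb
sports highlight package: 12.112 Mbps × 469 s × 1.03 = 5850.9 Mb
music video: 31.512 Mbps × 480 s × 1.03 = 15579.5 Mb
drone footage reel: 30.512 Mbps × 480 s × 1.03 = 15085.1 Mb
Total: 75264.5 Mb = 9408.1 MB.
= 9.408 GB.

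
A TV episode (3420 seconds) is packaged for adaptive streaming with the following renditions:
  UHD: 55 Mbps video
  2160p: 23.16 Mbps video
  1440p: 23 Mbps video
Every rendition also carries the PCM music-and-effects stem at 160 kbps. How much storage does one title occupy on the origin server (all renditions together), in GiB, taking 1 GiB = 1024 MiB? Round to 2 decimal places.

40.47 GiB

Audio: 160 kbps = 0.160 Mbps.
Sum of rendition bitrates: (55+0.160) + (23.16+0.160) + (23+0.160) = 101.640 Mbps.
× 3420 s = 347,609 Mb = 43,451 MB = 40.47 GiB.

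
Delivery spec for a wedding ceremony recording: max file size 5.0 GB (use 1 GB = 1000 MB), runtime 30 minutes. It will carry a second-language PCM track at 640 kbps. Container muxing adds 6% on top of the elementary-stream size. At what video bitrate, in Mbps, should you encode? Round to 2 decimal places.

Budget: 5.0 GB = 40000.0 Mb.
Stream payload after overhead: 40000.0 / 1.06 = 37735.8 Mb.
30 min = 1800 s
Total bitrate budget: 37735.8 Mb / 1800 s = 20.964 Mbps.
Audio: 640 kbps = 0.640 Mbps.
Video: 20.964 − 0.640 = 20.324 Mbps.

20.32 Mbps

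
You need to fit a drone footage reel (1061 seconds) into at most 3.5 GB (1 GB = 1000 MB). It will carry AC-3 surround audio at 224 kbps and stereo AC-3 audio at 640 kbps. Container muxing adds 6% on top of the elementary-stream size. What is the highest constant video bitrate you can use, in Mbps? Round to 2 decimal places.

Budget: 3.5 GB = 28000.0 Mb.
Stream payload after overhead: 28000.0 / 1.06 = 26415.1 Mb.
Total bitrate budget: 26415.1 Mb / 1061 s = 24.896 Mbps.
Audio total: 224 + 640 = 864 kbps = 0.864 Mbps.
Video: 24.896 − 0.864 = 24.032 Mbps.

24.03 Mbps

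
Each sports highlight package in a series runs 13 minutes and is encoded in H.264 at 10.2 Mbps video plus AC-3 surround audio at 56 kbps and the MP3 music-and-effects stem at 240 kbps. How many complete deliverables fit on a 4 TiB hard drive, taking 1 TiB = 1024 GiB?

13 min = 780 s
Audio total: 56 + 240 = 296 kbps = 0.296 Mbps.
Total bitrate: 10.496 Mbps.
Per item: 10.496 Mbps × 780 s = 8,187 Mb = 1,023 MB.
Capacity: 4 TiB = 35,184,372 Mb; 4297.65 items → 4297 complete.

4297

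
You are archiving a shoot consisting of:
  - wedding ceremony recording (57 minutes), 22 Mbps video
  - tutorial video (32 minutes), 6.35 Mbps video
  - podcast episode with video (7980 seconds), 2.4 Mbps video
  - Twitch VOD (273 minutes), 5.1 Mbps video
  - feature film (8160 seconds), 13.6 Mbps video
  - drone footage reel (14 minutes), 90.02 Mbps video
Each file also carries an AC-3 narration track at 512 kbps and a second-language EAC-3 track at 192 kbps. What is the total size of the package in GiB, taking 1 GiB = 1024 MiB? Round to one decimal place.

Audio total: 512 + 192 = 704 kbps = 0.704 Mbps.
wedding ceremony recording: 22.704 Mbps × 3420 s = 77647.7 Mb
tutorial video: 7.054 Mbps × 1920 s = 13543.7 Mb
podcast episode with video: 3.104 Mbps × 7980 s = 24769.9 Mb
Twitch VOD: 5.804 Mbps × 16380 s = 95069.5 Mb
feature film: 14.304 Mbps × 8160 s = 116720.6 Mb
drone footage reel: 90.724 Mbps × 840 s = 76208.2 Mb
Total: 403959.6 Mb = 50494.9 MB.
= 47.03 GiB.

47.0 GiB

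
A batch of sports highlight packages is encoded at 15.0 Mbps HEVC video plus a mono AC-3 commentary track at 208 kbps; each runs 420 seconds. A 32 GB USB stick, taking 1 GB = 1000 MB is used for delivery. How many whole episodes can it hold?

40

Audio: 208 kbps = 0.208 Mbps.
Total bitrate: 15.208 Mbps.
Per item: 15.208 Mbps × 420 s = 6,387 Mb = 798.4 MB.
Capacity: 32 GB = 256,000 Mb; 40.08 items → 40 complete.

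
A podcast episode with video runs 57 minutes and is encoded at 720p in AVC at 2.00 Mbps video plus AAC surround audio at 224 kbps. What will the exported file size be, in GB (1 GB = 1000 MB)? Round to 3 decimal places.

0.951 GB

57 min = 3420 s
Audio: 224 kbps = 0.224 Mbps.
Total bitrate: 2.00 + 0.224 = 2.224 Mbps.
Stream data: 2.224 Mbps × 3420 s = 7606.1 Mb.
7,606 Mb ÷ 8 = 950.8 MB → 0.9508 GB.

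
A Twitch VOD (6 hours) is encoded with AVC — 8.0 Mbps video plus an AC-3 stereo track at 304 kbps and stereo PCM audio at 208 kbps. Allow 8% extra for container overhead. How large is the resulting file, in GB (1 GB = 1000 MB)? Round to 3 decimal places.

24.821 GB

6 h = 21600 s
Audio total: 304 + 208 = 512 kbps = 0.512 Mbps.
Total bitrate: 8.0 + 0.512 = 8.512 Mbps.
Stream data: 8.512 Mbps × 21600 s = 183859.2 Mb.
With 8% container overhead: ×1.08.
198,568 Mb ÷ 8 = 24,821 MB → 24.82 GB.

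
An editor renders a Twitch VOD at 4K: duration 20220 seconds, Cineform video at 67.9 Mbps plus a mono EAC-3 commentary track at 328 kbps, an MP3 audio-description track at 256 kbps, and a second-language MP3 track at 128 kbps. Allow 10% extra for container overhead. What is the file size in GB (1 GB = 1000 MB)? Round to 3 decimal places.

190.759 GB

Audio total: 328 + 256 + 128 = 712 kbps = 0.712 Mbps.
Total bitrate: 67.9 + 0.712 = 68.612 Mbps.
Stream data: 68.612 Mbps × 20220 s = 1387334.6 Mb.
With 10% container overhead: ×1.10.
1,526,068 Mb ÷ 8 = 190,759 MB → 190.8 GB.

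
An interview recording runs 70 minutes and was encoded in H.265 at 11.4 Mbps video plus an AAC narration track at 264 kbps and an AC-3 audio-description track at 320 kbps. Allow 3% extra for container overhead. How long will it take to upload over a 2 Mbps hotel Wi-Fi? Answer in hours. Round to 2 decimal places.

7.20 hours

70 min = 4200 s
Audio total: 264 + 320 = 584 kbps = 0.584 Mbps.
Total bitrate: 11.984 Mbps.
File: 11.984 Mbps × 4200 s = 50332.8 Mb.
With 3% container overhead: ×1.03. → 51842.8 Mb.
At 2 Mbps: 51842.8 / 2 = 25921.4 s ≈ 7.2 hours.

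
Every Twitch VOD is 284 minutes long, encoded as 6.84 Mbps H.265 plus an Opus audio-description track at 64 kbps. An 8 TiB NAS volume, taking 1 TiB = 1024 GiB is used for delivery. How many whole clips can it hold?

598

284 min = 17040 s
Audio: 64 kbps = 0.064 Mbps.
Total bitrate: 6.904 Mbps.
Per item: 6.904 Mbps × 17040 s = 117,644 Mb = 14,706 MB.
Capacity: 8 TiB = 70,368,744 Mb; 598.15 items → 598 complete.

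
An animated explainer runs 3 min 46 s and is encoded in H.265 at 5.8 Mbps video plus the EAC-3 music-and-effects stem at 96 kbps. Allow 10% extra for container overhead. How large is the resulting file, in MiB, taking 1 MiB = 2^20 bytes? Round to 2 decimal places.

174.73 MiB

3 min 46 s = 226 s
Audio: 96 kbps = 0.096 Mbps.
Total bitrate: 5.8 + 0.096 = 5.896 Mbps.
Stream data: 5.896 Mbps × 226 s = 1332.5 Mb.
With 10% container overhead: ×1.10.
1,466 Mb = 183,218,200 bytes ÷ 1,048,576 = 174.7 MiB.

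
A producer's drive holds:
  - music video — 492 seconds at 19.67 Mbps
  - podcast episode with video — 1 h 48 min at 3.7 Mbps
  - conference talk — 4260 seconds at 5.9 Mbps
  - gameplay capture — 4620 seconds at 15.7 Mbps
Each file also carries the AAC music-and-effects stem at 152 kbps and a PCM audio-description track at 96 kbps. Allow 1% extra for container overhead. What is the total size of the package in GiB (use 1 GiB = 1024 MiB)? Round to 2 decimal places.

15.90 GiB

Audio total: 152 + 96 = 248 kbps = 0.248 Mbps.
music video: 19.918 Mbps × 492 s × 1.01 = 9897.7 Mb
podcast episode with video: 3.948 Mbps × 6480 s × 1.01 = 25838.9 Mb
conference talk: 6.148 Mbps × 4260 s × 1.01 = 26452.4 Mb
gameplay capture: 15.948 Mbps × 4620 s × 1.01 = 74416.6 Mb
Total: 136605.5 Mb = 17075.7 MB.
= 15.90 GiB.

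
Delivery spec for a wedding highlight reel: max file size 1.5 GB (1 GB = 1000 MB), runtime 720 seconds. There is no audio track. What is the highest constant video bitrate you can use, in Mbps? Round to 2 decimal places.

Budget: 1.5 GB = 12000.0 Mb.
Total bitrate budget: 12000.0 Mb / 720 s = 16.667 Mbps.

16.67 Mbps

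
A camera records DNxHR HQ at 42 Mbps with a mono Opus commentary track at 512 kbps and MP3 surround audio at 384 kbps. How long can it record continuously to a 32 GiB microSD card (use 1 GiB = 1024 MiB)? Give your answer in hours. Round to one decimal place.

Audio total: 512 + 384 = 896 kbps = 0.896 Mbps.
Total bitrate: 42 + 0.896 = 42.896 Mbps.
Capacity: 32 GiB = 274,878 Mb.
Recording time: 274,878 / 42.896 = 6,408 s ≈ 1.78 hours.

1.8 hours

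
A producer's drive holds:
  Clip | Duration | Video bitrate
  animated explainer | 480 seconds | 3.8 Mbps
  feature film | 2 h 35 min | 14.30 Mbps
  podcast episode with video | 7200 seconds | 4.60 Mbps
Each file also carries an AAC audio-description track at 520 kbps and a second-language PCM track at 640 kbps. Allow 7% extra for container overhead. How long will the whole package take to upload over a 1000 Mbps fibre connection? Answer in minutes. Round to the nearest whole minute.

3 minutes

Audio total: 520 + 640 = 1160 kbps = 1.160 Mbps.
animated explainer: 4.960 Mbps × 480 s × 1.07 = 2547.5 Mb
feature film: 15.460 Mbps × 9300 s × 1.07 = 153842.5 Mb
podcast episode with video: 5.760 Mbps × 7200 s × 1.07 = 44375.0 Mb
Total: 200765.0 Mb = 25095.6 MB.
At 1000 Mbps: 200765.0 / 1000 = 201 s ≈ 3.35 minutes.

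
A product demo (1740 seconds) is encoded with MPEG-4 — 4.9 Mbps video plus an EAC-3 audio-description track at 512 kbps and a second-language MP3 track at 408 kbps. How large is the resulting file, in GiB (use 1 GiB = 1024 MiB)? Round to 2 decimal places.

1.18 GiB

Audio total: 512 + 408 = 920 kbps = 0.920 Mbps.
Total bitrate: 4.9 + 0.920 = 5.820 Mbps.
Stream data: 5.820 Mbps × 1740 s = 10126.8 Mb.
10,127 Mb = 1,265,850,000 bytes ÷ 1,073,741,824 = 1.179 GiB.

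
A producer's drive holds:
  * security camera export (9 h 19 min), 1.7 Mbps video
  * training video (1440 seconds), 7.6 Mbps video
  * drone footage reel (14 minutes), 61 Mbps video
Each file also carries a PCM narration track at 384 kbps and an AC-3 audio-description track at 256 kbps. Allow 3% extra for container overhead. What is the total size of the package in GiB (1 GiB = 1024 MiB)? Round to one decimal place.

Audio total: 384 + 256 = 640 kbps = 0.640 Mbps.
security camera export: 2.340 Mbps × 33540 s × 1.03 = 80838.1 Mb
training video: 8.240 Mbps × 1440 s × 1.03 = 12221.6 Mb
drone footage reel: 61.640 Mbps × 840 s × 1.03 = 53330.9 Mb
Total: 146390.6 Mb = 18298.8 MB.
= 17.04 GiB.

17.0 GiB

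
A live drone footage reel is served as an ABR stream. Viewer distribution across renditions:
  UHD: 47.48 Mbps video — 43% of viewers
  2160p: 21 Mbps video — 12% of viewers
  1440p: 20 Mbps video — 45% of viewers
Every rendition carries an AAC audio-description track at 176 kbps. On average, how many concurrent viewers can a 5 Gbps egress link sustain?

Audio: 176 kbps = 0.176 Mbps.
Average per-viewer bitrate: 0.43×47.656 + 0.12×21.176 + 0.45×20.176 = 32.112 Mbps.
5 Gbps = 5,000 Mbps; 5,000 / 32.112 = 155.70 → 155.

155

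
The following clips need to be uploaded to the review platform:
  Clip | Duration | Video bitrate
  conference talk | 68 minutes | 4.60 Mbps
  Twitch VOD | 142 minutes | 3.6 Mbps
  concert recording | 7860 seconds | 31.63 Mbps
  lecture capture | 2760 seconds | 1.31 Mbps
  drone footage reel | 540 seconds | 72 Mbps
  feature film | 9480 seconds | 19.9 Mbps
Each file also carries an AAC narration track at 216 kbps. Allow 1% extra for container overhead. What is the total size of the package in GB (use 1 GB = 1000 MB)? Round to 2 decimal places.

67.72 GB

Audio: 216 kbps = 0.216 Mbps.
conference talk: 4.816 Mbps × 4080 s × 1.01 = 19845.8 Mb
Twitch VOD: 3.816 Mbps × 8520 s × 1.01 = 32837.4 Mb
concert recording: 31.846 Mbps × 7860 s × 1.01 = 252812.7 Mb
lecture capture: 1.526 Mbps × 2760 s × 1.01 = 4253.9 Mb
drone footage reel: 72.216 Mbps × 540 s × 1.01 = 39386.6 Mb
feature film: 20.116 Mbps × 9480 s × 1.01 = 192606.7 Mb
Total: 541743.0 Mb = 67717.9 MB.
= 67.72 GB.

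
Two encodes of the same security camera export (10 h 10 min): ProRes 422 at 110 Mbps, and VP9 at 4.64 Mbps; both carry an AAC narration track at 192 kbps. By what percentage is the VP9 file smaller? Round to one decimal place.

10 h 10 min = 610 min = 36600 s
Audio: 192 kbps = 0.192 Mbps.
ProRes 422: 110.192 Mbps × 36600 s = 4033027.2 Mb = 469.506 GiB.
VP9: 4.832 Mbps × 36600 s = 176851.2 Mb = 20.588 GiB.
Reduction: (1 − 20.588/469.506) × 100 = 95.61%.

95.6%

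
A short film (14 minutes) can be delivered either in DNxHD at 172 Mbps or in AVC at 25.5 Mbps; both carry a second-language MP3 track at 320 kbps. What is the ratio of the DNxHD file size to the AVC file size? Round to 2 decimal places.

14 min = 840 s
Audio: 320 kbps = 0.320 Mbps.
DNxHD: 172.320 Mbps × 840 s = 144748.8 Mb = 16.851 GiB.
AVC: 25.820 Mbps × 840 s = 21688.8 Mb = 2.525 GiB.
Ratio: 16.851 / 2.525 = 6.674.

6.67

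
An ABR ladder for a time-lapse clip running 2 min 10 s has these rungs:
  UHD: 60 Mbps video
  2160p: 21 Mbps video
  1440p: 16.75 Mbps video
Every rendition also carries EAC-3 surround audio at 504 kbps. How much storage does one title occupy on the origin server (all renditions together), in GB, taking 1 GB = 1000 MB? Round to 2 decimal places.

2 min 10 s = 130 s
Audio: 504 kbps = 0.504 Mbps.
Sum of rendition bitrates: (60+0.504) + (21+0.504) + (16.75+0.504) = 99.262 Mbps.
× 130 s = 12,904 Mb = 1,613 MB = 1.613 GB.

1.61 GB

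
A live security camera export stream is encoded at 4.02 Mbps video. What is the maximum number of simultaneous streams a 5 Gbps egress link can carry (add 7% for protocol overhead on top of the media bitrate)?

1162

On the wire with 7% overhead: 4.301 Mbps.
5 Gbps = 5,000 Mbps; 5,000 / 4.301 = 1162.41 → 1162 viewers.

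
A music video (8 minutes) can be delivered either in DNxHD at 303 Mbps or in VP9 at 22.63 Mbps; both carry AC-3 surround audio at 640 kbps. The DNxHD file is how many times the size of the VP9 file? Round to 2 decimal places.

13.05

8 min = 480 s
Audio: 640 kbps = 0.640 Mbps.
DNxHD: 303.640 Mbps × 480 s = 145747.2 Mb = 16.967 GiB.
VP9: 23.270 Mbps × 480 s = 11169.6 Mb = 1.300 GiB.
Ratio: 16.967 / 1.300 = 13.049.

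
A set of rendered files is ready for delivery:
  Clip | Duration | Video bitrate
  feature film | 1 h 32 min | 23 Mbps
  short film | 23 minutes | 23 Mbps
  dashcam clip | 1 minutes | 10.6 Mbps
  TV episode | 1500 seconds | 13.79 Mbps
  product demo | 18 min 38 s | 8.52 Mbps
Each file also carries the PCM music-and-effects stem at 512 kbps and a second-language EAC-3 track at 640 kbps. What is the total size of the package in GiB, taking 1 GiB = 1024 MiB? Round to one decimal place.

Audio total: 512 + 640 = 1152 kbps = 1.152 Mbps.
feature film: 24.152 Mbps × 5520 s = 133319.0 Mb
short film: 24.152 Mbps × 1380 s = 33329.8 Mb
dashcam clip: 11.752 Mbps × 60 s = 705.1 Mb
TV episode: 14.942 Mbps × 1500 s = 22413.0 Mb
product demo: 9.672 Mbps × 1118 s = 10813.3 Mb
Total: 200580.2 Mb = 25072.5 MB.
= 23.35 GiB.

23.4 GiB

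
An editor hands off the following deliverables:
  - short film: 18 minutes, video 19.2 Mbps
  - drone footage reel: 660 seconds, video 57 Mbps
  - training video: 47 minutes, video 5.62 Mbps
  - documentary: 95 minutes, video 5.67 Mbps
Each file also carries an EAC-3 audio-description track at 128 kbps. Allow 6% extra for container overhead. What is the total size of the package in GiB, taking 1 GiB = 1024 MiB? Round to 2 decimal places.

13.31 GiB

Audio: 128 kbps = 0.128 Mbps.
short film: 19.328 Mbps × 1080 s × 1.06 = 22126.7 Mb
drone footage reel: 57.128 Mbps × 660 s × 1.06 = 39966.7 Mb
training video: 5.748 Mbps × 2820 s × 1.06 = 17181.9 Mb
documentary: 5.798 Mbps × 5700 s × 1.06 = 35031.5 Mb
Total: 114306.9 Mb = 14288.4 MB.
= 13.31 GiB.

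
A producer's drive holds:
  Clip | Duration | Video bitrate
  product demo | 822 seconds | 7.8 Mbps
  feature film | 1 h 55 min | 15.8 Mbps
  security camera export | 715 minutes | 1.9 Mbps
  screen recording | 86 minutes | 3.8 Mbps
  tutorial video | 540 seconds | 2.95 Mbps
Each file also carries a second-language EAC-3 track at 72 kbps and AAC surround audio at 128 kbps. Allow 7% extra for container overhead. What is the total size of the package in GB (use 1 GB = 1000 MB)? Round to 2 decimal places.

Audio total: 72 + 128 = 200 kbps = 0.200 Mbps.
product demo: 8.000 Mbps × 822 s × 1.07 = 7036.3 Mb
feature film: 16.000 Mbps × 6900 s × 1.07 = 118128.0 Mb
security camera export: 2.100 Mbps × 42900 s × 1.07 = 96396.3 Mb
screen recording: 4.000 Mbps × 5160 s × 1.07 = 22084.8 Mb
tutorial video: 3.150 Mbps × 540 s × 1.07 = 1820.1 Mb
Total: 245465.5 Mb = 30683.2 MB.
= 30.68 GB.

30.68 GB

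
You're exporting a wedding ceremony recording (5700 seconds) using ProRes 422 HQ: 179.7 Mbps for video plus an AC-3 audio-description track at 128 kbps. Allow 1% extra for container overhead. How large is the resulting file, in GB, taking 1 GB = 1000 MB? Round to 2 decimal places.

129.41 GB

Audio: 128 kbps = 0.128 Mbps.
Total bitrate: 179.7 + 0.128 = 179.828 Mbps.
Stream data: 179.828 Mbps × 5700 s = 1025019.6 Mb.
With 1% container overhead: ×1.01.
1,035,270 Mb ÷ 8 = 129,409 MB → 129.4 GB.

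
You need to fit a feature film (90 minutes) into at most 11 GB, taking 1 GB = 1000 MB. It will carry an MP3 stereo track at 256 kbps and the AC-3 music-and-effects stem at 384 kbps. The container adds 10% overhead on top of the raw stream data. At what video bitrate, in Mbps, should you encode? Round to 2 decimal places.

14.17 Mbps

Budget: 11 GB = 88000.0 Mb.
Stream payload after overhead: 88000.0 / 1.10 = 80000.0 Mb.
90 min = 5400 s
Total bitrate budget: 80000.0 Mb / 5400 s = 14.815 Mbps.
Audio total: 256 + 384 = 640 kbps = 0.640 Mbps.
Video: 14.815 − 0.640 = 14.175 Mbps.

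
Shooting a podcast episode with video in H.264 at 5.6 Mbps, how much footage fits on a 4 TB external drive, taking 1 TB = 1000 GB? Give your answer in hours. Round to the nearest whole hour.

Capacity: 4 TB = 32,000,000 Mb.
Recording time: 32,000,000 / 5.600 = 5,714,286 s ≈ 1,587 hours.

1587 hours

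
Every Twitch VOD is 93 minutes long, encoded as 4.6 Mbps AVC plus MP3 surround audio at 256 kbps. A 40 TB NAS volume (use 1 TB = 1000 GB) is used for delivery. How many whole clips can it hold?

11809

93 min = 5580 s
Audio: 256 kbps = 0.256 Mbps.
Total bitrate: 4.856 Mbps.
Per item: 4.856 Mbps × 5580 s = 27,096 Mb = 3,387 MB.
Capacity: 40 TB = 320,000,000 Mb; 11809.65 items → 11809 complete.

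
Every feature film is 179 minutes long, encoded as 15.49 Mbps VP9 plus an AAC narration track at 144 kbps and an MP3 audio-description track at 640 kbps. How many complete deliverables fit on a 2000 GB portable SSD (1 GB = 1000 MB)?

91

179 min = 10740 s
Audio total: 144 + 640 = 784 kbps = 0.784 Mbps.
Total bitrate: 16.274 Mbps.
Per item: 16.274 Mbps × 10740 s = 174,783 Mb = 21,848 MB.
Capacity: 2000 GB = 16,000,000 Mb; 91.54 items → 91 complete.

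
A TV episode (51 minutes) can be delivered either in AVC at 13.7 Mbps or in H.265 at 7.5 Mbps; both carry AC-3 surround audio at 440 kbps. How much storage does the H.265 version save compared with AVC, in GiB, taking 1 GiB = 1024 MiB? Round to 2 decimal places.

51 min = 3060 s
Audio: 440 kbps = 0.440 Mbps.
AVC: 14.140 Mbps × 3060 s = 43268.4 Mb = 5.037 GiB.
H.265: 7.940 Mbps × 3060 s = 24296.4 Mb = 2.828 GiB.
Saving: 5.037 − 2.828 = 2.209 GiB.

2.21 GiB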